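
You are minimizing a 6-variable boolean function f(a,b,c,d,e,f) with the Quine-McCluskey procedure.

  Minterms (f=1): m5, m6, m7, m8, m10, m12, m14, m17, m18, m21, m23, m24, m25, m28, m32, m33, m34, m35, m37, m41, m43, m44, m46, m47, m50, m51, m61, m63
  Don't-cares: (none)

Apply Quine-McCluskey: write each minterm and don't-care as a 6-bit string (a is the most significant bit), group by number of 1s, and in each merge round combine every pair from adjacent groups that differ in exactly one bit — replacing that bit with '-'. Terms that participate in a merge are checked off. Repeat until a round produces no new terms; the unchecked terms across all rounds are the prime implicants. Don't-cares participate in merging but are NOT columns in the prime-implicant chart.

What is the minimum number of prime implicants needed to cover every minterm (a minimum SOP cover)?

Round 0: 000101✓ 000110✓ 000111✓ 001000✓ 001010✓ 001100✓ 001110✓ 010001✓ 010010✓ 010101✓ 010111✓ 011000✓ 011001✓ 011100✓ 100000✓ 100001✓ 100010✓ 100011✓ 100101✓ 101001✓ 101011✓ 101100✓ 101110✓ 101111✓ 110010✓ 110011✓ 111101✓ 111111✓
Round 1: -00101 -01100✓ -01110✓ -10010 0-0101✓ 0-0111✓ 0-1000✓ 0-1100✓ 00-110 0001-1✓ 00011- 001-00✓ 001-10✓ 0010-0✓ 0011-0✓ 01-001 010-01 0101-1✓ 011-00✓ 01100- 1-0010✓ 1-0011✓ 1-1111 10-001✓ 10-011✓ 100-01 1000-0✓ 1000-1✓ 10000-✓ 10001-✓ 101-11 1010-1✓ 1011-0✓ 10111- 11001-✓ 1111-1
Round 2: -011-0 0-01-1 0-1-00 001--0 1-001- 10-0-1 1000--
PIs = {-00101, -011-0, -10010, 0-01-1, 0-1-00, 00-110, 00011-, 001--0, 01-001, 010-01, 01100-, 1-001-, 1-1111, 10-0-1, 100-01, 1000--, 101-11, 10111-, 1111-1}
Coverage chart:
  m5: -00101,0-01-1
  m6: 00-110,00011-
  m7: 0-01-1,00011-
  m8: 0-1-00,001--0
  m10: 001--0 ←essential
  m12: -011-0,0-1-00,001--0
  m14: -011-0,00-110,001--0
  m17: 01-001,010-01
  m18: -10010 ←essential
  m21: 0-01-1,010-01
  m23: 0-01-1 ←essential
  m24: 0-1-00,01100-
  m25: 01-001,01100-
  m28: 0-1-00 ←essential
  m32: 1000-- ←essential
  m33: 10-0-1,100-01,1000--
  m34: 1-001-,1000--
  m35: 1-001-,10-0-1,1000--
  m37: -00101,100-01
  m41: 10-0-1 ←essential
  m43: 10-0-1,101-11
  m44: -011-0 ←essential
  m46: -011-0,10111-
  m47: 1-1111,101-11,10111-
  m50: -10010,1-001-
  m51: 1-001- ←essential
  m61: 1111-1 ←essential
  m63: 1-1111,1111-1
Essential: -011-0, -10010, 0-01-1, 0-1-00, 001--0, 1-001-, 10-0-1, 1000--, 1111-1
Petrick residual → -00101, 00-110, 01-001, 1-1111
Min cover (13 terms): b'c'de'f + b'cdf' + bc'd'ef' + a'c'df + a'ce'f' + a'b'def' + a'b'cf' + a'bd'e'f + ac'd'e + acdef + ab'd'f + ab'c'd' + abcdf

13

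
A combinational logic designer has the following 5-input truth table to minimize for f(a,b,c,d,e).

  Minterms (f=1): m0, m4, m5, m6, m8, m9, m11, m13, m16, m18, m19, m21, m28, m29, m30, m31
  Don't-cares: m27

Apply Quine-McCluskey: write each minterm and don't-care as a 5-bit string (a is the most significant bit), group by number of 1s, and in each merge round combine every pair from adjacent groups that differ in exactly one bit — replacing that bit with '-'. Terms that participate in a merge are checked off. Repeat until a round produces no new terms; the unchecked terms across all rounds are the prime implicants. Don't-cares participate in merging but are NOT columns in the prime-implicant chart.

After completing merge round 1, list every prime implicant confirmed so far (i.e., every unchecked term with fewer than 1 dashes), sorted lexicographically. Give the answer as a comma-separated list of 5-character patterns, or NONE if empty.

NONE

Round 0: 00000✓ 00100✓ 00101✓ 00110✓ 01000✓ 01001✓ 01011✓ 01101✓ 10000✓ 10010✓ 10011✓ 10101✓ 11011✓ 11100✓ 11101✓ 11110✓ 11111✓
Round 1: -0000 -0101✓ -1011 -1101✓ 0-000 0-101✓ 00-00 001-0 0010- 01-01 010-1 0100- 1-011 1-101✓ 100-0 1001- 11-11 111-0✓ 111-1✓ 1110-✓ 1111-✓
Round 2: --101 111--
PIs = {--101, -0000, -1011, 0-000, 00-00, 001-0, 0010-, 01-01, 010-1, 0100-, 1-011, 100-0, 1001-, 11-11, 111--}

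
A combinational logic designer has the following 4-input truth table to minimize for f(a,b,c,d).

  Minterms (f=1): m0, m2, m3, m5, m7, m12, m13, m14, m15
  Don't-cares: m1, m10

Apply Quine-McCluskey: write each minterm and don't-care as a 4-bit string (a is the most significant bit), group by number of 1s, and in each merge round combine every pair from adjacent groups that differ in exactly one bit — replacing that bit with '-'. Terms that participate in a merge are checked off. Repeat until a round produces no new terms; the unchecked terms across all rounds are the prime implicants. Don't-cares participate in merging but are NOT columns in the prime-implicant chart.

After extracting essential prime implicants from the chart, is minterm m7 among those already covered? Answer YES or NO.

[col 0] 0000*, 0001*, 0010*, 0011*, 0101*, 0111*, 1010*, 1100*, 1101*, 1110*, 1111*
[col 1] -010, -101*, -111*, 0-01*, 0-11*, 00-0*, 00-1*, 000-*, 001-*, 01-1*, 1-10, 11-0*, 11-1*, 110-*, 111-*
[col 2] -1-1, 0--1, 00--, 11--
Prime implicants: -010, -1-1, 0--1, 00--, 1-10, 11--
PI chart (minterm → PIs covering it):
  0 | 00--  (sole → essential)
  2 | -010,00--
  3 | 0--1,00--
  5 | -1-1,0--1
  7 | -1-1,0--1
  12 | 11--  (sole → essential)
  13 | -1-1,11--
  14 | 1-10,11--
  15 | -1-1,11--
Essential prime implicants: 00--, 11--

NO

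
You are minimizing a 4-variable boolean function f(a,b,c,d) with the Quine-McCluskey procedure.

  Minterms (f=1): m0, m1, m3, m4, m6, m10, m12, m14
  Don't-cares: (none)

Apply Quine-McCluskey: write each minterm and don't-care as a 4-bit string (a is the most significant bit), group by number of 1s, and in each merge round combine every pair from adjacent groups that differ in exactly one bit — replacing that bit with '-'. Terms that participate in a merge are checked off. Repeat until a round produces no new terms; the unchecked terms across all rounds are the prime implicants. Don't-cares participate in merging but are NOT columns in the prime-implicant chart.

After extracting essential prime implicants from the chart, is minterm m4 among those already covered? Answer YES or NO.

YES

[col 0] 0000*, 0001*, 0011*, 0100*, 0110*, 1010*, 1100*, 1110*
[col 1] -100*, -110*, 0-00, 00-1, 000-, 01-0*, 1-10, 11-0*
[col 2] -1-0
Prime implicants: -1-0, 0-00, 00-1, 000-, 1-10
PI chart (minterm → PIs covering it):
  0 | 0-00,000-
  1 | 00-1,000-
  3 | 00-1  (sole → essential)
  4 | -1-0,0-00
  6 | -1-0  (sole → essential)
  10 | 1-10  (sole → essential)
  12 | -1-0  (sole → essential)
  14 | -1-0,1-10
Essential prime implicants: -1-0, 00-1, 1-10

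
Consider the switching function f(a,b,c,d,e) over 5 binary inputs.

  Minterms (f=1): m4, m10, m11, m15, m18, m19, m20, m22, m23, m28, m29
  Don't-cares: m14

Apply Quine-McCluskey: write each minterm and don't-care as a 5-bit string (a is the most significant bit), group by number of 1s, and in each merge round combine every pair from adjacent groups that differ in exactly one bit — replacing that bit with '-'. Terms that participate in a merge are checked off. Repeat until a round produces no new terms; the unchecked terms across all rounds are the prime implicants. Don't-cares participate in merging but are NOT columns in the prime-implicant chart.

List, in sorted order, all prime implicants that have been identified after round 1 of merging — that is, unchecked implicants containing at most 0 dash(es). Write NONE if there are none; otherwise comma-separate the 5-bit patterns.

[col 0] 00100*, 01010*, 01011*, 01110*, 01111*, 10010*, 10011*, 10100*, 10110*, 10111*, 11100*, 11101*
[col 1] -0100, 01-10*, 01-11*, 0101-*, 0111-*, 1-100, 10-10*, 10-11*, 1001-*, 101-0, 1011-*, 1110-
[col 2] 01-1-, 10-1-
Prime implicants: -0100, 01-1-, 1-100, 10-1-, 101-0, 1110-

NONE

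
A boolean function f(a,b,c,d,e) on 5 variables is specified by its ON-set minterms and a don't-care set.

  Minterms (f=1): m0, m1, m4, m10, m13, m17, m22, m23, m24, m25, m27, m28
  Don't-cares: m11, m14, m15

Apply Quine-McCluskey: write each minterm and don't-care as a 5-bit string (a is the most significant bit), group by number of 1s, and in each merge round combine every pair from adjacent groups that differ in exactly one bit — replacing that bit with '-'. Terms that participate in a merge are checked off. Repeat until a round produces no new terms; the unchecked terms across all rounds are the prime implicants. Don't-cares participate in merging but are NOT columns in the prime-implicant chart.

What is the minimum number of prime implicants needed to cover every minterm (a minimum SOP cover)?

7

size-2^0 implicants → 00000(✓)  00001(✓)  00100(✓)  01010(✓)  01011(✓)  01101(✓)  01110(✓)  01111(✓)  10001(✓)  10110(✓)  10111(✓)  11000(✓)  11001(✓)  11011(✓)  11100(✓)
size-2^1 implicants → -0001  -1011  00-00  0000-  01-10(✓)  01-11(✓)  0101-(✓)  011-1  0111-(✓)  1-001  1011-  11-00  110-1  1100-
size-2^2 implicants → 01-1-
Unchecked terms (primes): -0001, -1011, 00-00, 0000-, 01-1-, 011-1, 1-001, 1011-, 11-00, 110-1, 1100-
Minterm coverage:
  m0 ⊆ 00-00,0000-
  m1 ⊆ -0001,0000-
  m4 ⊆ 00-00 [E]
  m10 ⊆ 01-1- [E]
  m13 ⊆ 011-1 [E]
  m17 ⊆ -0001,1-001
  m22 ⊆ 1011- [E]
  m23 ⊆ 1011- [E]
  m24 ⊆ 11-00,1100-
  m25 ⊆ 1-001,110-1,1100-
  m27 ⊆ -1011,110-1
  m28 ⊆ 11-00 [E]
E = {00-00, 01-1-, 011-1, 1011-, 11-00}
Petrick residual → -0001, 110-1
Cover = b'c'd'e + a'b'd'e' + a'bd + a'bce + ab'cd + abd'e' + abc'e  |cover|=7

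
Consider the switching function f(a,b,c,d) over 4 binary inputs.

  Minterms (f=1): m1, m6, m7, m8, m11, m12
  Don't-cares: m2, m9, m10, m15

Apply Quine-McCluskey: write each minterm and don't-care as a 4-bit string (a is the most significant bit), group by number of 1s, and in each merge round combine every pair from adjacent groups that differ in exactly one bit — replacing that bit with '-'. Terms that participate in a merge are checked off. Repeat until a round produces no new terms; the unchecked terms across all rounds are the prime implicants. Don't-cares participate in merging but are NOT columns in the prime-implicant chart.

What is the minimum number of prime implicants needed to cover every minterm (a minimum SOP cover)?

4

size-2^0 implicants → 0001(✓)  0010(✓)  0110(✓)  0111(✓)  1000(✓)  1001(✓)  1010(✓)  1011(✓)  1100(✓)  1111(✓)
size-2^1 implicants → -001  -010  -111  0-10  011-  1-00  1-11  10-0(✓)  10-1(✓)  100-(✓)  101-(✓)
size-2^2 implicants → 10--
Unchecked terms (primes): -001, -010, -111, 0-10, 011-, 1-00, 1-11, 10--
Minterm coverage:
  m1 ⊆ -001 [E]
  m6 ⊆ 0-10,011-
  m7 ⊆ -111,011-
  m8 ⊆ 1-00,10--
  m11 ⊆ 1-11,10--
  m12 ⊆ 1-00 [E]
E = {-001, 1-00}
Petrick residual → 011-, 1-11
Cover = b'c'd + a'bc + ac'd' + acd  |cover|=4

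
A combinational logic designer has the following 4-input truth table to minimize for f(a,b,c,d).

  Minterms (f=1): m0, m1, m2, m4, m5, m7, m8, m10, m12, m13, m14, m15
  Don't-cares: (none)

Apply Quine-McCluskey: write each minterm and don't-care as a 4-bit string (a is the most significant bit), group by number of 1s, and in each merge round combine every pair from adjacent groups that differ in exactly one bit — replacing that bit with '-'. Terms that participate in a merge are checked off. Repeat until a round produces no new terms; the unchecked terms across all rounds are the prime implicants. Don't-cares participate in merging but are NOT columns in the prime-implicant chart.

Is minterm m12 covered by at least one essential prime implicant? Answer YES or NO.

NO

[col 0] 0000*, 0001*, 0010*, 0100*, 0101*, 0111*, 1000*, 1010*, 1100*, 1101*, 1110*, 1111*
[col 1] -000*, -010*, -100*, -101*, -111*, 0-00*, 0-01*, 00-0*, 000-*, 01-1*, 010-*, 1-00*, 1-10*, 10-0*, 11-0*, 11-1*, 110-*, 111-*
[col 2] --00, -0-0, -1-1, -10-, 0-0-, 1--0, 11--
Prime implicants: --00, -0-0, -1-1, -10-, 0-0-, 1--0, 11--
PI chart (minterm → PIs covering it):
  0 | --00,-0-0,0-0-
  1 | 0-0-  (sole → essential)
  2 | -0-0  (sole → essential)
  4 | --00,-10-,0-0-
  5 | -1-1,-10-,0-0-
  7 | -1-1  (sole → essential)
  8 | --00,-0-0,1--0
  10 | -0-0,1--0
  12 | --00,-10-,1--0,11--
  13 | -1-1,-10-,11--
  14 | 1--0,11--
  15 | -1-1,11--
Essential prime implicants: -0-0, -1-1, 0-0-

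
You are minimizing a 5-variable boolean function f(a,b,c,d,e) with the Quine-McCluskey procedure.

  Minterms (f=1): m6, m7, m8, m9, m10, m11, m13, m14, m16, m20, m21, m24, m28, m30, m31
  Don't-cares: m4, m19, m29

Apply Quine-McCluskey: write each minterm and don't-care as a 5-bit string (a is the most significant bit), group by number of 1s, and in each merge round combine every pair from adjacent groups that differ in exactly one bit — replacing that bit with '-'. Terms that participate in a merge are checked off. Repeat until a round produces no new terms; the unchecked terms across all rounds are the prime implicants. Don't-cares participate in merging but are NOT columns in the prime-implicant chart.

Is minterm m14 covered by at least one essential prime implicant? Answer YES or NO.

size-2^0 implicants → 00100(✓)  00110(✓)  00111(✓)  01000(✓)  01001(✓)  01010(✓)  01011(✓)  01101(✓)  01110(✓)  10000(✓)  10011  10100(✓)  10101(✓)  11000(✓)  11100(✓)  11101(✓)  11110(✓)  11111(✓)
size-2^1 implicants → -0100  -1000  -1101  -1110  0-110  001-0  0011-  01-01  01-10  010-0(✓)  010-1(✓)  0100-(✓)  0101-(✓)  1-000(✓)  1-100(✓)  1-101(✓)  10-00(✓)  1010-(✓)  11-00(✓)  111-0(✓)  111-1(✓)  1110-(✓)  1111-(✓)
size-2^2 implicants → 010--  1--00  1-10-  111--
Unchecked terms (primes): -0100, -1000, -1101, -1110, 0-110, 001-0, 0011-, 01-01, 01-10, 010--, 1--00, 1-10-, 10011, 111--
Minterm coverage:
  m6 ⊆ 0-110,001-0,0011-
  m7 ⊆ 0011- [E]
  m8 ⊆ -1000,010--
  m9 ⊆ 01-01,010--
  m10 ⊆ 01-10,010--
  m11 ⊆ 010-- [E]
  m13 ⊆ -1101,01-01
  m14 ⊆ -1110,0-110,01-10
  m16 ⊆ 1--00 [E]
  m20 ⊆ -0100,1--00,1-10-
  m21 ⊆ 1-10- [E]
  m24 ⊆ -1000,1--00
  m28 ⊆ 1--00,1-10-,111--
  m30 ⊆ -1110,111--
  m31 ⊆ 111-- [E]
E = {0011-, 010--, 1--00, 1-10-, 111--}

NO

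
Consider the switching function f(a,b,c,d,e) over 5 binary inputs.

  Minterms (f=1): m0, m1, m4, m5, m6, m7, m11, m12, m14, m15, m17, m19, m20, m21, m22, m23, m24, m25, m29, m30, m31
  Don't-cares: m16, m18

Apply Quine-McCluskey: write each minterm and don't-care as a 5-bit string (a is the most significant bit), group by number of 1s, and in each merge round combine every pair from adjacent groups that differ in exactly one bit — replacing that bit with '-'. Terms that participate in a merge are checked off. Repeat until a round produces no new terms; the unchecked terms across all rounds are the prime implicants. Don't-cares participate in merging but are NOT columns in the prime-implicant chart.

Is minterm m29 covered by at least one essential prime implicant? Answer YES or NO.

Round 0: 00000✓ 00001✓ 00100✓ 00101✓ 00110✓ 00111✓ 01011✓ 01100✓ 01110✓ 01111✓ 10000✓ 10001✓ 10010✓ 10011✓ 10100✓ 10101✓ 10110✓ 10111✓ 11000✓ 11001✓ 11101✓ 11110✓ 11111✓
Round 1: -0000✓ -0001✓ -0100✓ -0101✓ -0110✓ -0111✓ -1110✓ -1111✓ 0-100✓ 0-110✓ 0-111✓ 00-00✓ 00-01✓ 0000-✓ 001-0✓ 001-1✓ 0010-✓ 0011-✓ 01-11 011-0✓ 0111-✓ 1-000✓ 1-001✓ 1-101✓ 1-110✓ 1-111✓ 10-00✓ 10-01✓ 10-10✓ 10-11✓ 100-0✓ 100-1✓ 1000-✓ 1001-✓ 101-0✓ 101-1✓ 1010-✓ 1011-✓ 11-01✓ 1100-✓ 111-1✓ 1111-✓
Round 2: --110✓ --111✓ -0-00✓ -0-01✓ -000-✓ -01-0✓ -01-1✓ -010-✓ -011-✓ -111-✓ 0-1-0 0-11-✓ 00-0-✓ 001--✓ 1--01 1-00- 1-1-1 1-11-✓ 10--0✓ 10--1✓ 10-0-✓ 10-1-✓ 100--✓ 101--✓
Round 3: --11- -0-0- -01-- 10---
PIs = {--11-, -0-0-, -01--, 0-1-0, 01-11, 1--01, 1-00-, 1-1-1, 10---}
Coverage chart:
  m0: -0-0- ←essential
  m1: -0-0- ←essential
  m4: -0-0-,-01--,0-1-0
  m5: -0-0-,-01--
  m6: --11-,-01--,0-1-0
  m7: --11-,-01--
  m11: 01-11 ←essential
  m12: 0-1-0 ←essential
  m14: --11-,0-1-0
  m15: --11-,01-11
  m17: -0-0-,1--01,1-00-,10---
  m19: 10--- ←essential
  m20: -0-0-,-01--,10---
  m21: -0-0-,-01--,1--01,1-1-1,10---
  m22: --11-,-01--,10---
  m23: --11-,-01--,1-1-1,10---
  m24: 1-00- ←essential
  m25: 1--01,1-00-
  m29: 1--01,1-1-1
  m30: --11- ←essential
  m31: --11-,1-1-1
Essential: --11-, -0-0-, 0-1-0, 01-11, 1-00-, 10---

NO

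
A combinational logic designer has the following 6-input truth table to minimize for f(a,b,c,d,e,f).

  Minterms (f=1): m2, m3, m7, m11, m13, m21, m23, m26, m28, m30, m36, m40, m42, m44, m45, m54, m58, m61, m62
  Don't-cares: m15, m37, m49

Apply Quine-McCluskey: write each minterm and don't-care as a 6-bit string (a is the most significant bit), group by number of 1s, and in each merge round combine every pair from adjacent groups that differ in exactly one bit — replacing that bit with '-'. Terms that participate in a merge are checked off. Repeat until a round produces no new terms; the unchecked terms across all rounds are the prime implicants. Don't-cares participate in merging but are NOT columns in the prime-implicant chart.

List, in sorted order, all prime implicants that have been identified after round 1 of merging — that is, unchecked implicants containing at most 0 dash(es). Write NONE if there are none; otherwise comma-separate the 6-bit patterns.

110001

Round 0: 000010✓ 000011✓ 000111✓ 001011✓ 001101✓ 001111✓ 010101✓ 010111✓ 011010✓ 011100✓ 011110✓ 100100✓ 100101✓ 101000✓ 101010✓ 101100✓ 101101✓ 110001 110110✓ 111010✓ 111101✓ 111110✓
Round 1: -01101 -11010✓ -11110✓ 0-0111 00-011✓ 00-111✓ 000-11✓ 00001- 001-11✓ 0011-1 0101-1 011-10✓ 0111-0 1-1010 1-1101 10-100✓ 10-101✓ 10010-✓ 101-00 1010-0 10110-✓ 11-110 111-10✓
Round 2: -11-10 00--11 10-10-
PIs = {-01101, -11-10, 0-0111, 00--11, 00001-, 0011-1, 0101-1, 0111-0, 1-1010, 1-1101, 10-10-, 101-00, 1010-0, 11-110, 110001}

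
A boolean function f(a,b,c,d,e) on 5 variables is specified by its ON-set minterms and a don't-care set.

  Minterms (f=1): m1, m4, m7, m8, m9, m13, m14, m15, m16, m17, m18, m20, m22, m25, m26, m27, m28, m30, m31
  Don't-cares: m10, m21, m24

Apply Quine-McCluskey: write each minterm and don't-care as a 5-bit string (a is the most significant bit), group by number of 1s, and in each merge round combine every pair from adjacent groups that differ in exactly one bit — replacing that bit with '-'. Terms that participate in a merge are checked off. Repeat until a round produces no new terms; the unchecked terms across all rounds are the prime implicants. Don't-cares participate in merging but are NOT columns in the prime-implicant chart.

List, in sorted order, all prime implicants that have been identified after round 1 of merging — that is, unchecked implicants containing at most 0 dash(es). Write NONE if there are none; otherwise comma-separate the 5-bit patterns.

NONE

[col 0] 00001*, 00100*, 00111*, 01000*, 01001*, 01010*, 01101*, 01110*, 01111*, 10000*, 10001*, 10010*, 10100*, 10101*, 10110*, 11000*, 11001*, 11010*, 11011*, 11100*, 11110*, 11111*
[col 1] -0001*, -0100, -1000*, -1001*, -1010*, -1110*, -1111*, 0-001*, 0-111, 01-01, 01-10*, 010-0*, 0100-*, 011-1, 0111-*, 1-000*, 1-001*, 1-010*, 1-100*, 1-110*, 10-00*, 10-01*, 10-10*, 100-0*, 1000-*, 101-0*, 1010-*, 11-00*, 11-10*, 11-11*, 110-0*, 110-1*, 1100-*, 1101-*, 111-0*, 1111-*
[col 2] --001, -1-10, -10-0, -100-, -111-, 1--00*, 1--10*, 1-0-0*, 1-00-, 1-1-0*, 10--0*, 10-0-, 11--0*, 11-1-, 110--
[col 3] 1---0
Prime implicants: --001, -0100, -1-10, -10-0, -100-, -111-, 0-111, 01-01, 011-1, 1---0, 1-00-, 10-0-, 11-1-, 110--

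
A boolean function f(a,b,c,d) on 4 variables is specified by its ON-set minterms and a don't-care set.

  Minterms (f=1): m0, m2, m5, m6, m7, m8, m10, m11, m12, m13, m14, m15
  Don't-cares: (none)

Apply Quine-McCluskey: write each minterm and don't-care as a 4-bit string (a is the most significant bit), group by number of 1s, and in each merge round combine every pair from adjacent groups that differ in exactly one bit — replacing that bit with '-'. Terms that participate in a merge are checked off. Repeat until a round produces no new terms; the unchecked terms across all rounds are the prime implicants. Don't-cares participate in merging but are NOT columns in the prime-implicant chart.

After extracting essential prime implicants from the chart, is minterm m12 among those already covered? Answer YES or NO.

NO

[col 0] 0000*, 0010*, 0101*, 0110*, 0111*, 1000*, 1010*, 1011*, 1100*, 1101*, 1110*, 1111*
[col 1] -000*, -010*, -101*, -110*, -111*, 0-10*, 00-0*, 01-1*, 011-*, 1-00*, 1-10*, 1-11*, 10-0*, 101-*, 11-0*, 11-1*, 110-*, 111-*
[col 2] --10, -0-0, -1-1, -11-, 1--0, 1-1-, 11--
Prime implicants: --10, -0-0, -1-1, -11-, 1--0, 1-1-, 11--
PI chart (minterm → PIs covering it):
  0 | -0-0  (sole → essential)
  2 | --10,-0-0
  5 | -1-1  (sole → essential)
  6 | --10,-11-
  7 | -1-1,-11-
  8 | -0-0,1--0
  10 | --10,-0-0,1--0,1-1-
  11 | 1-1-  (sole → essential)
  12 | 1--0,11--
  13 | -1-1,11--
  14 | --10,-11-,1--0,1-1-,11--
  15 | -1-1,-11-,1-1-,11--
Essential prime implicants: -0-0, -1-1, 1-1-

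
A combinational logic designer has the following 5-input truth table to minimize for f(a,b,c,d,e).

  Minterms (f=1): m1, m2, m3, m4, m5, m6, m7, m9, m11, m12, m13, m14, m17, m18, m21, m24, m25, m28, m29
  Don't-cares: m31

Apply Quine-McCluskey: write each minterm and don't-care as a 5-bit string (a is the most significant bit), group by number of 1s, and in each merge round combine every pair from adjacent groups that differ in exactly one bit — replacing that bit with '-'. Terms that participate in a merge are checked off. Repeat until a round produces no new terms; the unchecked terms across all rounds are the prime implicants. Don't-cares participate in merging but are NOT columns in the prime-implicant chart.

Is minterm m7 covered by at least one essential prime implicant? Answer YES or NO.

NO

size-2^0 implicants → 00001(✓)  00010(✓)  00011(✓)  00100(✓)  00101(✓)  00110(✓)  00111(✓)  01001(✓)  01011(✓)  01100(✓)  01101(✓)  01110(✓)  10001(✓)  10010(✓)  10101(✓)  11000(✓)  11001(✓)  11100(✓)  11101(✓)  11111(✓)
size-2^1 implicants → -0001(✓)  -0010  -0101(✓)  -1001(✓)  -1100(✓)  -1101(✓)  0-001(✓)  0-011(✓)  0-100(✓)  0-101(✓)  0-110(✓)  00-01(✓)  00-10(✓)  00-11(✓)  000-1(✓)  0001-(✓)  001-0(✓)  001-1(✓)  0010-(✓)  0011-(✓)  01-01(✓)  010-1(✓)  011-0(✓)  0110-(✓)  1-001(✓)  1-101(✓)  10-01(✓)  11-00(✓)  11-01(✓)  1100-(✓)  111-1  1110-(✓)
size-2^2 implicants → --001(✓)  --101(✓)  -0-01(✓)  -1-01(✓)  -110-  0--01(✓)  0-0-1  0-1-0  0-10-  00--1  00-1-  001--  1--01(✓)  11-0-
size-2^3 implicants → ---01
Unchecked terms (primes): ---01, -0010, -110-, 0-0-1, 0-1-0, 0-10-, 00--1, 00-1-, 001--, 11-0-, 111-1
Minterm coverage:
  m1 ⊆ ---01,0-0-1,00--1
  m2 ⊆ -0010,00-1-
  m3 ⊆ 0-0-1,00--1,00-1-
  m4 ⊆ 0-1-0,0-10-,001--
  m5 ⊆ ---01,0-10-,00--1,001--
  m6 ⊆ 0-1-0,00-1-,001--
  m7 ⊆ 00--1,00-1-,001--
  m9 ⊆ ---01,0-0-1
  m11 ⊆ 0-0-1 [E]
  m12 ⊆ -110-,0-1-0,0-10-
  m13 ⊆ ---01,-110-,0-10-
  m14 ⊆ 0-1-0 [E]
  m17 ⊆ ---01 [E]
  m18 ⊆ -0010 [E]
  m21 ⊆ ---01 [E]
  m24 ⊆ 11-0- [E]
  m25 ⊆ ---01,11-0-
  m28 ⊆ -110-,11-0-
  m29 ⊆ ---01,-110-,11-0-,111-1
E = {---01, -0010, 0-0-1, 0-1-0, 11-0-}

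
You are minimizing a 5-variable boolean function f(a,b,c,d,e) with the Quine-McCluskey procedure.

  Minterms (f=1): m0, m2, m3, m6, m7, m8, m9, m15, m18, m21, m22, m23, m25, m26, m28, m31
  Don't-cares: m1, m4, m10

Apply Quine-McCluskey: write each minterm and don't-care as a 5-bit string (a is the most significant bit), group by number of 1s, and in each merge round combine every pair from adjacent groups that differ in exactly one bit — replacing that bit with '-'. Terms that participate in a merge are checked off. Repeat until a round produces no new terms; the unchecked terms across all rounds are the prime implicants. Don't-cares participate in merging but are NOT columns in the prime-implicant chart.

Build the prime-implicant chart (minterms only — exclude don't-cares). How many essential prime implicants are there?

size-2^0 implicants → 00000(✓)  00001(✓)  00010(✓)  00011(✓)  00100(✓)  00110(✓)  00111(✓)  01000(✓)  01001(✓)  01010(✓)  01111(✓)  10010(✓)  10101(✓)  10110(✓)  10111(✓)  11001(✓)  11010(✓)  11100  11111(✓)
size-2^1 implicants → -0010(✓)  -0110(✓)  -0111(✓)  -1001  -1010(✓)  -1111(✓)  0-000(✓)  0-001(✓)  0-010(✓)  0-111(✓)  00-00(✓)  00-10(✓)  00-11(✓)  000-0(✓)  000-1(✓)  0000-(✓)  0001-(✓)  001-0(✓)  0011-(✓)  010-0(✓)  0100-(✓)  1-010(✓)  1-111(✓)  10-10(✓)  101-1  1011-(✓)
size-2^2 implicants → --010  --111  -0-10  -011-  0-0-0  0-00-  00--0  00-1-  000--
Unchecked terms (primes): --010, --111, -0-10, -011-, -1001, 0-0-0, 0-00-, 00--0, 00-1-, 000--, 101-1, 11100
Minterm coverage:
  m0 ⊆ 0-0-0,0-00-,00--0,000--
  m2 ⊆ --010,-0-10,0-0-0,00--0,00-1-,000--
  m3 ⊆ 00-1-,000--
  m6 ⊆ -0-10,-011-,00--0,00-1-
  m7 ⊆ --111,-011-,00-1-
  m8 ⊆ 0-0-0,0-00-
  m9 ⊆ -1001,0-00-
  m15 ⊆ --111 [E]
  m18 ⊆ --010,-0-10
  m21 ⊆ 101-1 [E]
  m22 ⊆ -0-10,-011-
  m23 ⊆ --111,-011-,101-1
  m25 ⊆ -1001 [E]
  m26 ⊆ --010 [E]
  m28 ⊆ 11100 [E]
  m31 ⊆ --111 [E]
E = {--010, --111, -1001, 101-1, 11100}

5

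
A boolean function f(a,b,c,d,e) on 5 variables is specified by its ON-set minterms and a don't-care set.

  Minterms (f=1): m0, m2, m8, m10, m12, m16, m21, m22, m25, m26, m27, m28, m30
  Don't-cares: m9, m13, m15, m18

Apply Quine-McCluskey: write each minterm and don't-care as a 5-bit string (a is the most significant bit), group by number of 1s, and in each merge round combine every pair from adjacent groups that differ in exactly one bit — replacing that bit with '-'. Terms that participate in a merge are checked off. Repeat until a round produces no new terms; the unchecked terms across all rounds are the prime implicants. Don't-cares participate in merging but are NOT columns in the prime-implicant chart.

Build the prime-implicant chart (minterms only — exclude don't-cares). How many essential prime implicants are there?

[col 0] 00000*, 00010*, 01000*, 01001*, 01010*, 01100*, 01101*, 01111*, 10000*, 10010*, 10101, 10110*, 11001*, 11010*, 11011*, 11100*, 11110*
[col 1] -0000*, -0010*, -1001, -1010*, -1100, 0-000*, 0-010*, 000-0*, 01-00*, 01-01*, 010-0*, 0100-*, 011-1, 0110-*, 1-010*, 1-110*, 10-10*, 100-0*, 11-10*, 110-1, 1101-, 111-0
[col 2] --010, -00-0, 0-0-0, 01-0-, 1--10
Prime implicants: --010, -00-0, -1001, -1100, 0-0-0, 01-0-, 011-1, 1--10, 10101, 110-1, 1101-, 111-0
PI chart (minterm → PIs covering it):
  0 | -00-0,0-0-0
  2 | --010,-00-0,0-0-0
  8 | 0-0-0,01-0-
  10 | --010,0-0-0
  12 | -1100,01-0-
  16 | -00-0  (sole → essential)
  21 | 10101  (sole → essential)
  22 | 1--10  (sole → essential)
  25 | -1001,110-1
  26 | --010,1--10,1101-
  27 | 110-1,1101-
  28 | -1100,111-0
  30 | 1--10,111-0
Essential prime implicants: -00-0, 1--10, 10101

3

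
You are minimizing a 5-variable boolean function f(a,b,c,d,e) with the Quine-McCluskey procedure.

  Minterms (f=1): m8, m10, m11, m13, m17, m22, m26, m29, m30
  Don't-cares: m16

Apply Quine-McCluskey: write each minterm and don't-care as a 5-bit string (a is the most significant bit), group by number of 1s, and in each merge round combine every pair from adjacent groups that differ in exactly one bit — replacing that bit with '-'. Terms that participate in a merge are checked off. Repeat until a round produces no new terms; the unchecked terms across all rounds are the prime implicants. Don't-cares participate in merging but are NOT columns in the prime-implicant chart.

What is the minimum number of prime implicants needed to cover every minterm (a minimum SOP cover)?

[col 0] 01000*, 01010*, 01011*, 01101*, 10000*, 10001*, 10110*, 11010*, 11101*, 11110*
[col 1] -1010, -1101, 010-0, 0101-, 1-110, 1000-, 11-10
Prime implicants: -1010, -1101, 010-0, 0101-, 1-110, 1000-, 11-10
PI chart (minterm → PIs covering it):
  8 | 010-0  (sole → essential)
  10 | -1010,010-0,0101-
  11 | 0101-  (sole → essential)
  13 | -1101  (sole → essential)
  17 | 1000-  (sole → essential)
  22 | 1-110  (sole → essential)
  26 | -1010,11-10
  29 | -1101  (sole → essential)
  30 | 1-110,11-10
Essential prime implicants: -1101, 010-0, 0101-, 1-110, 1000-
Petrick residual → -1010
Minimum SOP uses 6 PIs: bc'de' + bcd'e + a'bc'e' + a'bc'd + acde' + ab'c'd'

6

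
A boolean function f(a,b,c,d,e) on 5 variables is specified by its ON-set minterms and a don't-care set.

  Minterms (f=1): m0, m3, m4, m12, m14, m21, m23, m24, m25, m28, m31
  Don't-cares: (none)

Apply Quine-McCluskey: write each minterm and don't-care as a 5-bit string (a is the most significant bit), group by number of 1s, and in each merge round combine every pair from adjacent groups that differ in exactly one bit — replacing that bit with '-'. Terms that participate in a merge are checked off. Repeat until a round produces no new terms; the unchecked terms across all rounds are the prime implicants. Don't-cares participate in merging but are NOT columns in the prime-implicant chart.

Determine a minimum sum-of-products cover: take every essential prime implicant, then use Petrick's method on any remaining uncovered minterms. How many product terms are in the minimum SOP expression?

7

[col 0] 00000*, 00011, 00100*, 01100*, 01110*, 10101*, 10111*, 11000*, 11001*, 11100*, 11111*
[col 1] -1100, 0-100, 00-00, 011-0, 1-111, 101-1, 11-00, 1100-
Prime implicants: -1100, 0-100, 00-00, 00011, 011-0, 1-111, 101-1, 11-00, 1100-
PI chart (minterm → PIs covering it):
  0 | 00-00  (sole → essential)
  3 | 00011  (sole → essential)
  4 | 0-100,00-00
  12 | -1100,0-100,011-0
  14 | 011-0  (sole → essential)
  21 | 101-1  (sole → essential)
  23 | 1-111,101-1
  24 | 11-00,1100-
  25 | 1100-  (sole → essential)
  28 | -1100,11-00
  31 | 1-111  (sole → essential)
Essential prime implicants: 00-00, 00011, 011-0, 1-111, 101-1, 1100-
Petrick residual → -1100
Minimum SOP uses 7 PIs: bcd'e' + a'b'd'e' + a'b'c'de + a'bce' + acde + ab'ce + abc'd'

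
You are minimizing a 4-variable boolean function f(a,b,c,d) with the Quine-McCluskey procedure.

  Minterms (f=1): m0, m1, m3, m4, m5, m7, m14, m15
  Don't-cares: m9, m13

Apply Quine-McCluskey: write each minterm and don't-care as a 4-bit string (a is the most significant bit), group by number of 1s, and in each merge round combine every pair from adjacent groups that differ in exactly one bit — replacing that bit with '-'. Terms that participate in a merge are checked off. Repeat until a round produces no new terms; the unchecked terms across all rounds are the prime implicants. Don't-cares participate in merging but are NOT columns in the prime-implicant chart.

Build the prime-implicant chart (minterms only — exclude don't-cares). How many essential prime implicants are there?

3

[col 0] 0000*, 0001*, 0011*, 0100*, 0101*, 0111*, 1001*, 1101*, 1110*, 1111*
[col 1] -001*, -101*, -111*, 0-00*, 0-01*, 0-11*, 00-1*, 000-*, 01-1*, 010-*, 1-01*, 11-1*, 111-
[col 2] --01, -1-1, 0--1, 0-0-
Prime implicants: --01, -1-1, 0--1, 0-0-, 111-
PI chart (minterm → PIs covering it):
  0 | 0-0-  (sole → essential)
  1 | --01,0--1,0-0-
  3 | 0--1  (sole → essential)
  4 | 0-0-  (sole → essential)
  5 | --01,-1-1,0--1,0-0-
  7 | -1-1,0--1
  14 | 111-  (sole → essential)
  15 | -1-1,111-
Essential prime implicants: 0--1, 0-0-, 111-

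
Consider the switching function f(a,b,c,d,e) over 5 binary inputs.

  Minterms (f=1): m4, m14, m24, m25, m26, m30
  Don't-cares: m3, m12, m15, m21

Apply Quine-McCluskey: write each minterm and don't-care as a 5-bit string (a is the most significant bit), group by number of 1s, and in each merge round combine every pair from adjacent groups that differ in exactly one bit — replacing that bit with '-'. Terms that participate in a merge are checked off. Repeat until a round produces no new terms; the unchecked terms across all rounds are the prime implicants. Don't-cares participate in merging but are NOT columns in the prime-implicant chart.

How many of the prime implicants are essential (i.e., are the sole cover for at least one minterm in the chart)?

Round 0: 00011 00100✓ 01100✓ 01110✓ 01111✓ 10101 11000✓ 11001✓ 11010✓ 11110✓
Round 1: -1110 0-100 011-0 0111- 11-10 110-0 1100-
PIs = {-1110, 0-100, 00011, 011-0, 0111-, 10101, 11-10, 110-0, 1100-}
Coverage chart:
  m4: 0-100 ←essential
  m14: -1110,011-0,0111-
  m24: 110-0,1100-
  m25: 1100- ←essential
  m26: 11-10,110-0
  m30: -1110,11-10
Essential: 0-100, 1100-

2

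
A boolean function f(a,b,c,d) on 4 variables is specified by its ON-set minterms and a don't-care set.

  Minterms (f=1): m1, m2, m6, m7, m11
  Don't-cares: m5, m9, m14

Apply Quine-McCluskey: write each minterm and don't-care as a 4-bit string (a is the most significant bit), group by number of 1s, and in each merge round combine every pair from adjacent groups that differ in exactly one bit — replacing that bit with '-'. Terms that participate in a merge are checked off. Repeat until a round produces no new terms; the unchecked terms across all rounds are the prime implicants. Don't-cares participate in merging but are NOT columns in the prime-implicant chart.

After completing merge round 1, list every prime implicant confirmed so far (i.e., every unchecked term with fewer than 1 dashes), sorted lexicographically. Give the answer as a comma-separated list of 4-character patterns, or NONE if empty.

[col 0] 0001*, 0010*, 0101*, 0110*, 0111*, 1001*, 1011*, 1110*
[col 1] -001, -110, 0-01, 0-10, 01-1, 011-, 10-1
Prime implicants: -001, -110, 0-01, 0-10, 01-1, 011-, 10-1

NONE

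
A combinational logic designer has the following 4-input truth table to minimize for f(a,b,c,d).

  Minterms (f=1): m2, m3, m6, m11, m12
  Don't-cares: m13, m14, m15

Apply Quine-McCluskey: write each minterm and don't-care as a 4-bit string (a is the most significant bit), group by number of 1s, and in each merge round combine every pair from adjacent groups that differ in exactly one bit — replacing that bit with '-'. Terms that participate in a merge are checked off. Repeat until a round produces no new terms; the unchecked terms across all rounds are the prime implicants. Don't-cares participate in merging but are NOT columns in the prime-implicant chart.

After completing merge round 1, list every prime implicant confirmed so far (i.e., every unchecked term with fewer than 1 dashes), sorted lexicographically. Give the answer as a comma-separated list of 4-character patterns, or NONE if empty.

NONE

[col 0] 0010*, 0011*, 0110*, 1011*, 1100*, 1101*, 1110*, 1111*
[col 1] -011, -110, 0-10, 001-, 1-11, 11-0*, 11-1*, 110-*, 111-*
[col 2] 11--
Prime implicants: -011, -110, 0-10, 001-, 1-11, 11--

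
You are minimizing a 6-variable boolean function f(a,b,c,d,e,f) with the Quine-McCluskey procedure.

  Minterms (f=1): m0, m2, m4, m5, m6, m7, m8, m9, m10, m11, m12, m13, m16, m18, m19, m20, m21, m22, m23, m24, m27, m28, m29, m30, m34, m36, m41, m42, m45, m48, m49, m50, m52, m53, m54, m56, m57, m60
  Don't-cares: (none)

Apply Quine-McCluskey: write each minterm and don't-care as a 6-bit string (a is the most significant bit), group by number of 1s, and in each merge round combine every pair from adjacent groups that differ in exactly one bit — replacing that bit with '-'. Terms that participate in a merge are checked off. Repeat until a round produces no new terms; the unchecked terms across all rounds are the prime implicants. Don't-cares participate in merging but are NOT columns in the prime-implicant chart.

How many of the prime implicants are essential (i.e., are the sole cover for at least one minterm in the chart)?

[col 0] 000000*, 000010*, 000100*, 000101*, 000110*, 000111*, 001000*, 001001*, 001010*, 001011*, 001100*, 001101*, 010000*, 010010*, 010011*, 010100*, 010101*, 010110*, 010111*, 011000*, 011011*, 011100*, 011101*, 011110*, 100010*, 100100*, 101001*, 101010*, 101101*, 110000*, 110001*, 110010*, 110100*, 110101*, 110110*, 111000*, 111001*, 111100*
[col 1] -00010*, -00100*, -01001*, -01010*, -01101*, -10000*, -10010*, -10100*, -10101*, -10110*, -11000*, -11100*, 0-0000*, 0-0010*, 0-0100*, 0-0101*, 0-0110*, 0-0111*, 0-1000*, 0-1011, 0-1100*, 0-1101*, 00-000*, 00-010*, 00-100*, 00-101*, 000-00*, 000-10*, 0000-0*, 0001-0*, 0001-1*, 00010-*, 00011-*, 001-00*, 001-01*, 0010-0*, 0010-1*, 00100-*, 00101-*, 00110-*, 01-000*, 01-011, 01-100*, 01-101*, 01-110*, 010-00*, 010-10*, 010-11*, 0100-0*, 01001-*, 0101-0*, 0101-1*, 01010-*, 01011-*, 011-00*, 0111-0*, 01110-*, 1-0010*, 1-0100*, 1-1001, 10-010*, 101-01*, 11-000*, 11-001*, 11-100*, 110-00*, 110-01*, 110-10*, 1100-0*, 11000-*, 1101-0*, 11010-*, 111-00*, 11100-*
[col 2] --0010, --0100, -0-010, -01-01, -1-000*, -1-100*, -10-00*, -10-10*, -100-0*, -101-0*, -1010-, -11-00*, 0--000*, 0--100*, 0--101*, 0-0-00*, 0-0-10*, 0-00-0*, 0-01-0*, 0-01-1*, 0-010-*, 0-011-*, 0-1-00*, 0-110-*, 00--00*, 00-0-0, 00-10-*, 000--0*, 0001--*, 001-0-, 0010--, 01--00*, 01-1-0, 01-10-*, 010--0*, 010-1-, 0101--*, 11--00*, 11-00-, 110--0*, 110-0-
[col 3] -1--00, -10--0, 0---00, 0--10-, 0-0--0, 0-01--
Prime implicants: --0010, --0100, -0-010, -01-01, -1--00, -10--0, -1010-, 0---00, 0--10-, 0-0--0, 0-01--, 0-1011, 00-0-0, 001-0-, 0010--, 01-011, 01-1-0, 010-1-, 1-1001, 11-00-, 110-0-
PI chart (minterm → PIs covering it):
  0 | 0---00,0-0--0,00-0-0
  2 | --0010,-0-010,0-0--0,00-0-0
  4 | --0100,0---00,0--10-,0-0--0,0-01--
  5 | 0--10-,0-01--
  6 | 0-0--0,0-01--
  7 | 0-01--  (sole → essential)
  8 | 0---00,00-0-0,001-0-,0010--
  9 | -01-01,001-0-,0010--
  10 | -0-010,00-0-0,0010--
  11 | 0-1011,0010--
  12 | 0---00,0--10-,001-0-
  13 | -01-01,0--10-,001-0-
  16 | -1--00,-10--0,0---00,0-0--0
  18 | --0010,-10--0,0-0--0,010-1-
  19 | 01-011,010-1-
  20 | --0100,-1--00,-10--0,-1010-,0---00,0--10-,0-0--0,0-01--,01-1-0
  21 | -1010-,0--10-,0-01--
  22 | -10--0,0-0--0,0-01--,01-1-0,010-1-
  23 | 0-01--,010-1-
  24 | -1--00,0---00
  27 | 0-1011,01-011
  28 | -1--00,0---00,0--10-,01-1-0
  29 | 0--10-  (sole → essential)
  30 | 01-1-0  (sole → essential)
  34 | --0010,-0-010
  36 | --0100  (sole → essential)
  41 | -01-01,1-1001
  42 | -0-010  (sole → essential)
  45 | -01-01  (sole → essential)
  48 | -1--00,-10--0,11-00-,110-0-
  49 | 11-00-,110-0-
  50 | --0010,-10--0
  52 | --0100,-1--00,-10--0,-1010-,110-0-
  53 | -1010-,110-0-
  54 | -10--0  (sole → essential)
  56 | -1--00,11-00-
  57 | 1-1001,11-00-
  60 | -1--00  (sole → essential)
Essential prime implicants: --0100, -0-010, -01-01, -1--00, -10--0, 0--10-, 0-01--, 01-1-0

8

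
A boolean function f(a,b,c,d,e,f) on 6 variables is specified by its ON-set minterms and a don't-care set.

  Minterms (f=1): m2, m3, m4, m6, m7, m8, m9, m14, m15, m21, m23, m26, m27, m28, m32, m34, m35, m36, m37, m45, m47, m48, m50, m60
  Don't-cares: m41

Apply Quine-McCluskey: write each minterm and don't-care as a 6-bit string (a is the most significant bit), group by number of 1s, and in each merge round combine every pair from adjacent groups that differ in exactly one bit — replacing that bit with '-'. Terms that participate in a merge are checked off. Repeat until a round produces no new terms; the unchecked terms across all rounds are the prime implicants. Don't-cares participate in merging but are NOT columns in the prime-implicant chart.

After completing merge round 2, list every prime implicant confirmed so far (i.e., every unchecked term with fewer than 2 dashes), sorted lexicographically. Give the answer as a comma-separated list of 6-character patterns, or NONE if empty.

-00100, -01001, -01111, -11100, 0-0111, 0001-0, 00100-, 0101-1, 01101-, 10-101, 100-00, 10010-, 101-01, 1011-1

[col 0] 000010*, 000011*, 000100*, 000110*, 000111*, 001000*, 001001*, 001110*, 001111*, 010101*, 010111*, 011010*, 011011*, 011100*, 100000*, 100010*, 100011*, 100100*, 100101*, 101001*, 101101*, 101111*, 110000*, 110010*, 111100*
[col 1] -00010*, -00011*, -00100, -01001, -01111, -11100, 0-0111, 00-110*, 00-111*, 000-10*, 000-11*, 00001-*, 0001-0, 00011-*, 00100-, 00111-*, 0101-1, 01101-, 1-0000*, 1-0010*, 10-101, 100-00, 1000-0*, 10001-*, 10010-, 101-01, 1011-1, 1100-0*
[col 2] -0001-, 00-11-, 000-1-, 1-00-0
Prime implicants: -0001-, -00100, -01001, -01111, -11100, 0-0111, 00-11-, 000-1-, 0001-0, 00100-, 0101-1, 01101-, 1-00-0, 10-101, 100-00, 10010-, 101-01, 1011-1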